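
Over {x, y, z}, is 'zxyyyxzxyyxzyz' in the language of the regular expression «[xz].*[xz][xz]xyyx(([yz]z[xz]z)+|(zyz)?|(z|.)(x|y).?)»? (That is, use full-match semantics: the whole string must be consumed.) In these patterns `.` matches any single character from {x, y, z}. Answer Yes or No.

Yes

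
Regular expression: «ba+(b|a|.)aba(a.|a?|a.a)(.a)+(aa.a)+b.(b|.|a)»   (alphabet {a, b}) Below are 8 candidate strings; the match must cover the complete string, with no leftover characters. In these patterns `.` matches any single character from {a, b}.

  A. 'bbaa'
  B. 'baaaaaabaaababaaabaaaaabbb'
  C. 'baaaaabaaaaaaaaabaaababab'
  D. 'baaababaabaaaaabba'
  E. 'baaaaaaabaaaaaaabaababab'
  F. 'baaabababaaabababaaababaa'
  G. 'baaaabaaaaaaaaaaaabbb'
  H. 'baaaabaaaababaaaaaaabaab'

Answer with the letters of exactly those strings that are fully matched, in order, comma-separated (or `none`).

A → no match — must start with 'ba'
B → match
C → match
D → match
E → no match
F → match
G → match
H → no match

B, C, D, F, G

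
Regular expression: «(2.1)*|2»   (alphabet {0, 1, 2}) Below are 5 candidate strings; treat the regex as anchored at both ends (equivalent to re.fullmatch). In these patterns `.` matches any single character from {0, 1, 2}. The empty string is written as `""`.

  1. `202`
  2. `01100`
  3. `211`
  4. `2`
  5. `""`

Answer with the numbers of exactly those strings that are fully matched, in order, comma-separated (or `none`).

1 → no match
2 → no match
3 → match
4 → match
5 → match

3, 4, 5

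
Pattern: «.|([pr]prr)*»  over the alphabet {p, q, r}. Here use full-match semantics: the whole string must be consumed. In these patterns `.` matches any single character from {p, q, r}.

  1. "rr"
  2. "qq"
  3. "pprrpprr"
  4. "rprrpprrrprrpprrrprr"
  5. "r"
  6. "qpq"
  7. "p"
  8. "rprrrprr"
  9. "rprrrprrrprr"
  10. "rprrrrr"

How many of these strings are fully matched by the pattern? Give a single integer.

1 → no match
2 → no match
3 → match
4 → match
5 → match
6 → no match
7 → match
8 → match
9 → match
10 → no match
Total matched: 6

6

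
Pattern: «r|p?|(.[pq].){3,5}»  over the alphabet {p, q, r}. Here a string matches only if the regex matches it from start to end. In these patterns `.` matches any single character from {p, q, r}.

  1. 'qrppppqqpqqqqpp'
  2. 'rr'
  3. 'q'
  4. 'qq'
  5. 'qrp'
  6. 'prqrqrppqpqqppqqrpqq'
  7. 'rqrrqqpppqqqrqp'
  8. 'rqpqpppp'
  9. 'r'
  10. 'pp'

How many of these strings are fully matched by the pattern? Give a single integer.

1 → no match
2. 'rr' → no match
3. 'q' → no match
4. 'qq' → no match
5. 'qrp' → no match
6 → no match
7 → match
8. 'rqpqpppp' → no match
9. 'r' → match
10. 'pp' → no match
Total matched: 2

2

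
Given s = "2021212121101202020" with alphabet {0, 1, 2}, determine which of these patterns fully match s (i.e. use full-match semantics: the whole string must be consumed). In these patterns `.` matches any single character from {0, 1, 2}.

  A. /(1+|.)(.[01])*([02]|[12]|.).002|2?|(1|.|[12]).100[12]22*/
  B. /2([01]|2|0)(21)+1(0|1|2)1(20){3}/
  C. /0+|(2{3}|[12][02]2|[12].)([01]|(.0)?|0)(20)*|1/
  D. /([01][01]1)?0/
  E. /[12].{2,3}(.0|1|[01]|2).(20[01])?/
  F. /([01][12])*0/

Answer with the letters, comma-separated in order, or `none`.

B

A → no match
B → match
C → no match
D → no match
E → no match
F → no match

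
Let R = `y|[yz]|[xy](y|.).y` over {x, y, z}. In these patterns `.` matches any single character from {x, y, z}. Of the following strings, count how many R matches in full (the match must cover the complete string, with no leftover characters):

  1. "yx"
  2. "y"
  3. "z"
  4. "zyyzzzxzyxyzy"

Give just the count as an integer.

1 → no match
2 → match
3 → match
4 → no match
Total matched: 2

2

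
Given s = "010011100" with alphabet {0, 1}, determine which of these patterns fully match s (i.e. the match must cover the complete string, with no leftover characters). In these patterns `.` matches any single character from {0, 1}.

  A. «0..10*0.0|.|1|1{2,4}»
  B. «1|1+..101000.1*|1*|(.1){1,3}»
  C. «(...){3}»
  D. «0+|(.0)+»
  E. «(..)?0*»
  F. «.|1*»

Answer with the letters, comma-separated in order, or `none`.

C

A → no match
B → no match
C → match
D → no match
E → no match
F → no match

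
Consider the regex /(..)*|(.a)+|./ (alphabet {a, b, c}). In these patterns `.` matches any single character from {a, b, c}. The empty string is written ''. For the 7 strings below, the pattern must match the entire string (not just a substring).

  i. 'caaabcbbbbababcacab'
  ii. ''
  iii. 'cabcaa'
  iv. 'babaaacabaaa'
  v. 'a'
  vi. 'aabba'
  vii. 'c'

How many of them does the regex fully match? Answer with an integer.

5

i → no match
ii. '' → match
iii. 'cabcaa' → match
iv. 'babaaacabaaa' → match
v. 'a' → match
vi. 'aabba' → no match
vii. 'c' → match
Total matched: 5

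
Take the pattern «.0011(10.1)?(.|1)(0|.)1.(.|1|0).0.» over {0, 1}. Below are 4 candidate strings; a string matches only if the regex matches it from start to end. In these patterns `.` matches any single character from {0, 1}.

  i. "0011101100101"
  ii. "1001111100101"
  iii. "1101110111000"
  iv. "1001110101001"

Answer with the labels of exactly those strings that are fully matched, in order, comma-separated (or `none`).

i → no match
ii → match
iii → no match
iv → match

ii, iv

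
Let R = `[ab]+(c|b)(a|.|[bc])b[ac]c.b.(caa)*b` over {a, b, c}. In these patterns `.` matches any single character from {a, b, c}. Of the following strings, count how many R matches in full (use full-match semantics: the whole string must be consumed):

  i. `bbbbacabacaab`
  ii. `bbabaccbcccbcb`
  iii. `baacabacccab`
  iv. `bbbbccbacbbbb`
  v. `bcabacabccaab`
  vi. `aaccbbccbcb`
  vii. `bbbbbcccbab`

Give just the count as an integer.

i → match
ii → match
iii. `baacabacccab` → no match
iv → match
v → match
vi. `aaccbbccbcb` → no match
vii. `bbbbbcccbab` → match
Total matched: 5

5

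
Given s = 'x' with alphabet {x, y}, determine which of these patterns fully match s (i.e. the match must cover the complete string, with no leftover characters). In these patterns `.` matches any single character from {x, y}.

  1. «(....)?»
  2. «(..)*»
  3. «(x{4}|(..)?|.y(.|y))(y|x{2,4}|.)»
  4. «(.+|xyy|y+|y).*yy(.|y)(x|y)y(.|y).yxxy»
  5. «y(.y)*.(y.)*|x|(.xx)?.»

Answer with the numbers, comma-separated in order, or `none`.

1 → no match
2 → no match
3 → match
4 → no match — must end with 'yxxy'
5 → match

3, 5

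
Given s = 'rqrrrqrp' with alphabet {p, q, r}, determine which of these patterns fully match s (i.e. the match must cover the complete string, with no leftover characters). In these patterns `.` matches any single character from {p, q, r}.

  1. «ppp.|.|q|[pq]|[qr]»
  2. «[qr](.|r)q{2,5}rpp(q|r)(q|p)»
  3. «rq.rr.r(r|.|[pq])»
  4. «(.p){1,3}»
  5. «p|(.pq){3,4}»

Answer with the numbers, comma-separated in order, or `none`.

3

1 → no match
2 → no match
3 → match
4 → no match
5 → no match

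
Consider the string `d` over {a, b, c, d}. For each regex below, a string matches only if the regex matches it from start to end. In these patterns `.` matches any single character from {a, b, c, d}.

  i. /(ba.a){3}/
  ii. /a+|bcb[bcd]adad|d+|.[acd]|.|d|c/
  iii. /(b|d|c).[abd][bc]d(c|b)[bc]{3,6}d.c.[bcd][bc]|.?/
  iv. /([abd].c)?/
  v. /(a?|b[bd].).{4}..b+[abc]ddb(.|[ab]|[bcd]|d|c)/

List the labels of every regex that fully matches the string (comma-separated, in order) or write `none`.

ii, iii

i → no match — must start with `ba`
ii → match
iii → match
iv → no match
v → no match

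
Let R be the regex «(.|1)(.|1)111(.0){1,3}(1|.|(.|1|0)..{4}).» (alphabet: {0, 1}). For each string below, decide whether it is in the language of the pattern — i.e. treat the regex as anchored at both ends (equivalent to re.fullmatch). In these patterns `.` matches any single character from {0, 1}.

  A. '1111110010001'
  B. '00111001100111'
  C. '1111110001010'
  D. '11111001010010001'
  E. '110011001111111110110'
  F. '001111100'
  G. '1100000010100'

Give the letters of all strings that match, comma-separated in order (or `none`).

A → no match
B → match
C → match
D → no match
E → no match
F → no match
G → no match

B, C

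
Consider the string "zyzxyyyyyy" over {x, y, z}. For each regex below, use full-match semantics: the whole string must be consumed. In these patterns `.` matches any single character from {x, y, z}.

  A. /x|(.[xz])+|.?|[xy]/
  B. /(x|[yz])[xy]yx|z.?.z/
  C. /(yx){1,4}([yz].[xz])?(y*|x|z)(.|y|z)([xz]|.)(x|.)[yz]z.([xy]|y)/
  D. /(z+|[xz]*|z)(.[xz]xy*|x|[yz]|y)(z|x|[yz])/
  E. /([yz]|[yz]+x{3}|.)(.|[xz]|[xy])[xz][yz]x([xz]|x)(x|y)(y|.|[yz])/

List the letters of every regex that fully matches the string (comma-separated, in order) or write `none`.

A → no match
B → no match
C → no match — must start with "yx"
D → match
E → no match

D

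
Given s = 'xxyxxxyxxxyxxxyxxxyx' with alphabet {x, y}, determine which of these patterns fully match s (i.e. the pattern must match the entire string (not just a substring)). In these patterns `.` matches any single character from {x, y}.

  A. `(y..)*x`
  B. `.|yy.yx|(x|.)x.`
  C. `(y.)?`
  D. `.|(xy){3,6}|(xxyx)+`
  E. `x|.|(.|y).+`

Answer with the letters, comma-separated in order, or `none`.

D, E

A → no match
B → no match
C → no match
D → match
E → match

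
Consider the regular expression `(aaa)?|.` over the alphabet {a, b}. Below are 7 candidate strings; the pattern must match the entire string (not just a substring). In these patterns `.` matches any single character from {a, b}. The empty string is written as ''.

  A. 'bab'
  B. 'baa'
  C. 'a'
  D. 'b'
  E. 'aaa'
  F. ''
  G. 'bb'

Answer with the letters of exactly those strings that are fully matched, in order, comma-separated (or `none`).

A → no match
B → no match
C → match
D → match
E → match
F → match
G → no match

C, D, E, F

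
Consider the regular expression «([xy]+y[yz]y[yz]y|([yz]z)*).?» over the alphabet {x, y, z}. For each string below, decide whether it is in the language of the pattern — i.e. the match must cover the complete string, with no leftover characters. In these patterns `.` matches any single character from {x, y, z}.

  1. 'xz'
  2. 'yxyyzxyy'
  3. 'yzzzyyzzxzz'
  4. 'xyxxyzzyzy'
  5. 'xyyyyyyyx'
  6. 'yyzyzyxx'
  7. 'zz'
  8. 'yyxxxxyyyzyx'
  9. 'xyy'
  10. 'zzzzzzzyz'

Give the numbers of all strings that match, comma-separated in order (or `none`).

5, 7, 8

1 → no match
2 → no match
3 → no match
4 → no match
5 → match
6 → no match
7 → match
8 → match
9 → no match
10 → no match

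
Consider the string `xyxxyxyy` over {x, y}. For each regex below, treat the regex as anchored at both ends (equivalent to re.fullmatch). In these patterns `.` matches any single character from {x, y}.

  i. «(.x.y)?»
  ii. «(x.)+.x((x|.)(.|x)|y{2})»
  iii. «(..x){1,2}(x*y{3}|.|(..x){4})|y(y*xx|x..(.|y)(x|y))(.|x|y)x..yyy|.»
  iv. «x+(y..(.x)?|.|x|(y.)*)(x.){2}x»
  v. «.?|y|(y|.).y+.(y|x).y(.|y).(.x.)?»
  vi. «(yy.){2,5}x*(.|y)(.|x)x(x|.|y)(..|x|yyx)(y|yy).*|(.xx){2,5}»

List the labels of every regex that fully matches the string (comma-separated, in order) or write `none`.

i → no match
ii → match
iii → no match
iv → no match — must end with `x`
v → no match
vi → no match

ii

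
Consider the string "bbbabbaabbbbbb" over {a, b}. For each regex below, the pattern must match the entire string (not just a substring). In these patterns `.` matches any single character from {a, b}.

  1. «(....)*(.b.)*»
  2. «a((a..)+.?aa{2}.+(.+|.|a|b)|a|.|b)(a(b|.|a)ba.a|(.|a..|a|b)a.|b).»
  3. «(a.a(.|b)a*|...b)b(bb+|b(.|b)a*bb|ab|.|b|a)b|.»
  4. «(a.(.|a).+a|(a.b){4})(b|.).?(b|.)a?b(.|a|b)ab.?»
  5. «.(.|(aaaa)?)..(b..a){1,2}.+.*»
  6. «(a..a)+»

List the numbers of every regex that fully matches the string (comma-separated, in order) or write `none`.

1, 5

1 → match
2 → no match — must start with "a"
3 → no match
4 → no match — must start with "a"
5 → match
6 → no match — must start with "a"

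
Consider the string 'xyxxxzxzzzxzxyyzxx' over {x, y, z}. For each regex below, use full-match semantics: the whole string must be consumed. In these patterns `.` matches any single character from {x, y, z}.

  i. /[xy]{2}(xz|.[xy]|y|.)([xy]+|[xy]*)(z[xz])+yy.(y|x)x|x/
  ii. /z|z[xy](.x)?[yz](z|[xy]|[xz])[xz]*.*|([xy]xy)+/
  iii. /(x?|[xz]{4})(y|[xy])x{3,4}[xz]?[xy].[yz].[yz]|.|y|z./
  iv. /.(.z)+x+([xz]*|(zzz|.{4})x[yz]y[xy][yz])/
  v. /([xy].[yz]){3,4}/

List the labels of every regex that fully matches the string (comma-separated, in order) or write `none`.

i

i → match
ii → no match
iii → no match
iv → no match
v → no match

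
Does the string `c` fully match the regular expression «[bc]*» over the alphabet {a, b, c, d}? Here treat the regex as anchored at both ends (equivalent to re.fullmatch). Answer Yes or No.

Yes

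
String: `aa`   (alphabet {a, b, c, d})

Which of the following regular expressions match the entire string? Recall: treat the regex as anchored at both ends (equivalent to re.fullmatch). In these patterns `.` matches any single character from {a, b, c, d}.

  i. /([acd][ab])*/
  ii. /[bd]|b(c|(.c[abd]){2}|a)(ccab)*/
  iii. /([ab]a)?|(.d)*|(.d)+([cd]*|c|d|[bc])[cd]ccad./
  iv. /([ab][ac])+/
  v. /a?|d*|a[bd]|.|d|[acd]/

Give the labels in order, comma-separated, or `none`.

i, iii, iv

i → match
ii → no match
iii → match
iv → match
v → no match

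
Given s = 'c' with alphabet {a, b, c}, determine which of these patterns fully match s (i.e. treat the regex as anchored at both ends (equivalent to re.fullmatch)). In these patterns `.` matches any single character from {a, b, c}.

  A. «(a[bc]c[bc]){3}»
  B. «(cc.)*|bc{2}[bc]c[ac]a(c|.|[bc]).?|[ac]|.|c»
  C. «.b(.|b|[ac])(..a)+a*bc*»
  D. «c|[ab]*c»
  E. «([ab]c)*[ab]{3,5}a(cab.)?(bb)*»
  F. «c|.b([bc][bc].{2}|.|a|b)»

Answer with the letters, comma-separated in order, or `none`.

A → no match — must start with 'a'
B → match
C → no match
D → match
E → no match
F → match

B, D, F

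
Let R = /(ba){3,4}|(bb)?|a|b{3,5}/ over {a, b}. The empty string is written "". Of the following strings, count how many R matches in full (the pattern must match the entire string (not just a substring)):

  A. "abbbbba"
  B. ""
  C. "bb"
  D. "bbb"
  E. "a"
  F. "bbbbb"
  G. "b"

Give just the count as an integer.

5

A. "abbbbba" → no match
B. "" → match
C. "bb" → match
D. "bbb" → match
E. "a" → match
F. "bbbbb" → match
G. "b" → no match
Total matched: 5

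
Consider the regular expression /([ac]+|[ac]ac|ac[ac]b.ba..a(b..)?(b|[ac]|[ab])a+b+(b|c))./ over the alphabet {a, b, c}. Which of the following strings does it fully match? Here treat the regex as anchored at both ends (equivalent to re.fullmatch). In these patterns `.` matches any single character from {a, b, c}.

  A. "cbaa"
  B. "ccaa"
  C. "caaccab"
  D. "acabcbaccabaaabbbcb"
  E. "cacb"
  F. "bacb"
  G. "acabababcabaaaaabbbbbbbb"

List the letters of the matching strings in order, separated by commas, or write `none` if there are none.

B, C, D, E, G

A → no match
B → match
C → match
D → match
E → match
F → no match
G → match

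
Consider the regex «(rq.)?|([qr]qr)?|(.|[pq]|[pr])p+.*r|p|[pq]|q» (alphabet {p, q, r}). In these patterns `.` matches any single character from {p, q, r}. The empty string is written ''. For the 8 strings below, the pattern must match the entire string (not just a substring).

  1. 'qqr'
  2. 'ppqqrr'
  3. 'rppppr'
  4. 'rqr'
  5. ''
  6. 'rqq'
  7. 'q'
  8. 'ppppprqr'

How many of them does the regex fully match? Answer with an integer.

8

1 → match
2 → match
3 → match
4 → match
5 → match
6 → match
7 → match
8 → match
Total matched: 8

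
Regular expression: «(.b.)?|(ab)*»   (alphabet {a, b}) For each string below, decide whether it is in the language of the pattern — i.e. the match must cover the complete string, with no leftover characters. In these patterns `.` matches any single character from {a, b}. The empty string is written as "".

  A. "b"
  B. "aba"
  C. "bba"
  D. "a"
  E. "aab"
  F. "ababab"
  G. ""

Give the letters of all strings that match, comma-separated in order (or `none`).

B, C, F, G

A. "b" → no match
B. "aba" → match
C. "bba" → match
D. "a" → no match
E. "aab" → no match
F. "ababab" → match
G. "" → match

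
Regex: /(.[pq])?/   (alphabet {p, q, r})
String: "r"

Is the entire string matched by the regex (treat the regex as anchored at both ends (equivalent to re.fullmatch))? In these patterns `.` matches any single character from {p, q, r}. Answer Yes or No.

No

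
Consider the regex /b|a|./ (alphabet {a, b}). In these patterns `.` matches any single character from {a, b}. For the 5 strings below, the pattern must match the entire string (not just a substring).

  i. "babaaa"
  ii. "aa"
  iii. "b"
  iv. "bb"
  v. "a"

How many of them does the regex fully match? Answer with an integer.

i → no match
ii → no match
iii → match
iv → no match
v → match
Total matched: 2

2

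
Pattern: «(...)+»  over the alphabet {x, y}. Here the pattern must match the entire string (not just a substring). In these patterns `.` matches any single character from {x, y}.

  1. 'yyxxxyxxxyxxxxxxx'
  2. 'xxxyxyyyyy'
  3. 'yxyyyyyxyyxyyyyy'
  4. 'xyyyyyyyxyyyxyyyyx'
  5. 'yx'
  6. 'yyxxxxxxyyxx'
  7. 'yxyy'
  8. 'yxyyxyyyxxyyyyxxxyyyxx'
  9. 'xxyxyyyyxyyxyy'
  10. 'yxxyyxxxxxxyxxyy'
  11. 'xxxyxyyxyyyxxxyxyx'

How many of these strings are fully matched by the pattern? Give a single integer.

3

1 → no match
2 → no match
3 → no match
4 → match
5 → no match
6 → match
7 → no match
8 → no match
9 → no match
10 → no match
11 → match
Total matched: 3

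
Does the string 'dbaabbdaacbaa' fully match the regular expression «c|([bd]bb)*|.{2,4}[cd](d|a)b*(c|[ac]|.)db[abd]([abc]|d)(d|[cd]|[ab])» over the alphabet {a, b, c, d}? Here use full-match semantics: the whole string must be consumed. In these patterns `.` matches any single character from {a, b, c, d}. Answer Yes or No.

No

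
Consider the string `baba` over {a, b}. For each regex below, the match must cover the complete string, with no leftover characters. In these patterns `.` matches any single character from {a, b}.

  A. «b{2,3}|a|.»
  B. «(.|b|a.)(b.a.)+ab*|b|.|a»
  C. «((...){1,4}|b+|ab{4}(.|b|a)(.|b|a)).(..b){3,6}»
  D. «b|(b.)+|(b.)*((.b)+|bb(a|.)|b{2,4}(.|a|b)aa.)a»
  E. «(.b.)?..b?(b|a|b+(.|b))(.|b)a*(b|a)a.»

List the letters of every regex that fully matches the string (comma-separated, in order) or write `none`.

D

A → no match
B → no match
C → no match — must end with `b`
D → match
E → no match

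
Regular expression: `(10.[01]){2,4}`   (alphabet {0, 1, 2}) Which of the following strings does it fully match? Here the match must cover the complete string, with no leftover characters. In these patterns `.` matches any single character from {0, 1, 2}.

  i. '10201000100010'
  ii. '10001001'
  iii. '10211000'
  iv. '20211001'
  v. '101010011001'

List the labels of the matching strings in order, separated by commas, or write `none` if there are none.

i → no match
ii → match
iii → match
iv → no match — must start with '10'
v → match

ii, iii, v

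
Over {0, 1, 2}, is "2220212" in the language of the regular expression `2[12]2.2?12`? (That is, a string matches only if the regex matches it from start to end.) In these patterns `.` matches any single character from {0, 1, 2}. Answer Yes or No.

Yes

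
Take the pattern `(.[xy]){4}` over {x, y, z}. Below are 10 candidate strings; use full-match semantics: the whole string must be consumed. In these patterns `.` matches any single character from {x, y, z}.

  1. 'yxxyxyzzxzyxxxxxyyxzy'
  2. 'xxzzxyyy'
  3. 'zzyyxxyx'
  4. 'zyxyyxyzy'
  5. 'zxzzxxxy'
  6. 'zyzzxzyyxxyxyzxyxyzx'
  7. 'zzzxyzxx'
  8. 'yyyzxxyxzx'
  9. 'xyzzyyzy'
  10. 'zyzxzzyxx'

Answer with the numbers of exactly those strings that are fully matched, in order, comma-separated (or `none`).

none

1 → no match
2. 'xxzzxyyy' → no match
3. 'zzyyxxyx' → no match
4. 'zyxyyxyzy' → no match
5. 'zxzzxxxy' → no match
6 → no match
7. 'zzzxyzxx' → no match
8. 'yyyzxxyxzx' → no match
9. 'xyzzyyzy' → no match
10. 'zyzxzzyxx' → no match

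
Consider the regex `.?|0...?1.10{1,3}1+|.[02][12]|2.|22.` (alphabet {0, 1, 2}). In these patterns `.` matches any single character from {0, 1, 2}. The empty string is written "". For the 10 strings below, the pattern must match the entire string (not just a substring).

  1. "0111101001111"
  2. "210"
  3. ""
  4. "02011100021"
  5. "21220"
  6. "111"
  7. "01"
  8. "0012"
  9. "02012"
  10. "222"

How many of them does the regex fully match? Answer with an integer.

1 → match
2 → no match
3 → match
4 → no match
5 → no match
6 → no match
7 → no match
8 → no match
9 → no match
10 → match
Total matched: 3

3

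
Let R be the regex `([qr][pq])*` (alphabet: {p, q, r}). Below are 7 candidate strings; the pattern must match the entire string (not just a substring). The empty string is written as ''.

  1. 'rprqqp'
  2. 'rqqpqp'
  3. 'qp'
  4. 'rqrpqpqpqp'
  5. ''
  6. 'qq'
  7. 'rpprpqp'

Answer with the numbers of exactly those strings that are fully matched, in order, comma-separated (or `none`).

1, 2, 3, 4, 5, 6

1 → match
2 → match
3 → match
4 → match
5 → match
6 → match
7 → no match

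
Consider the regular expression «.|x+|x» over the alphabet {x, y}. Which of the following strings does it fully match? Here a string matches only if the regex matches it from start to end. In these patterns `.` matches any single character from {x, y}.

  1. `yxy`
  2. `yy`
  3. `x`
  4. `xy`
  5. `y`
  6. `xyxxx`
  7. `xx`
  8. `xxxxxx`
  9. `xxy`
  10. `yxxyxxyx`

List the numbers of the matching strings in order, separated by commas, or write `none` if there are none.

3, 5, 7, 8

1. `yxy` → no match
2. `yy` → no match
3. `x` → match
4. `xy` → no match
5. `y` → match
6. `xyxxx` → no match
7. `xx` → match
8. `xxxxxx` → match
9. `xxy` → no match
10. `yxxyxxyx` → no match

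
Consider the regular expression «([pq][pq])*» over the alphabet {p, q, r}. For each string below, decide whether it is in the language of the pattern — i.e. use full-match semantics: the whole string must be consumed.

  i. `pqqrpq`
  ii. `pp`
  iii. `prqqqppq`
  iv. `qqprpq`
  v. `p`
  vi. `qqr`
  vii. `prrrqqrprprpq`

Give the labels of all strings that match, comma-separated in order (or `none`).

ii

i → no match
ii → match
iii → no match
iv → no match
v → no match
vi → no match
vii → no match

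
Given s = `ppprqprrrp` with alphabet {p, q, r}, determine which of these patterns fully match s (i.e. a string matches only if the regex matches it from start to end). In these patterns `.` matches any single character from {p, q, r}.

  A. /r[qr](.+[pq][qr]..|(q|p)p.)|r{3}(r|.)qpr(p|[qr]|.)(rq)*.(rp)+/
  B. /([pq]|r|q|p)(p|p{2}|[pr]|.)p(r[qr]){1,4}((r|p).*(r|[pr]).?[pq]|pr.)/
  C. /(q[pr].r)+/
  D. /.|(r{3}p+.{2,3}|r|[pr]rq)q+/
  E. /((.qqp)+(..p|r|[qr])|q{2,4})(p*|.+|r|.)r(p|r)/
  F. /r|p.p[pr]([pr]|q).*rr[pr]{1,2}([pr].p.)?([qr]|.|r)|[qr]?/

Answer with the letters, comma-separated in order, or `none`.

A → no match — must start with `r`
B → match
C → no match — must start with `q`
D → no match
E → no match
F → match

B, F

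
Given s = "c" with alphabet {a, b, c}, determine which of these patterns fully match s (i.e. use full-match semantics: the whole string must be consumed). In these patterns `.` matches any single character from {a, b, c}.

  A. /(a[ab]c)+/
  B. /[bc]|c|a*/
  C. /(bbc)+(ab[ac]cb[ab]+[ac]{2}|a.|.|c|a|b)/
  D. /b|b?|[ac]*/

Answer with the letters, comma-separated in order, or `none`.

A → no match — must start with "a"
B → match
C → no match — must start with "bbc"
D → match

B, D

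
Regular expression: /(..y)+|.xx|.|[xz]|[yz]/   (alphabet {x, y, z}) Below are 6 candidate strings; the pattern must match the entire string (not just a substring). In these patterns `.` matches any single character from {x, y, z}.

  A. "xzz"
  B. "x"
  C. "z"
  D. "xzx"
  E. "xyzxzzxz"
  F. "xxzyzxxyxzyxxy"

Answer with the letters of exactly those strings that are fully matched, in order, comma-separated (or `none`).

A → no match
B → match
C → match
D → no match
E → no match
F → no match

B, C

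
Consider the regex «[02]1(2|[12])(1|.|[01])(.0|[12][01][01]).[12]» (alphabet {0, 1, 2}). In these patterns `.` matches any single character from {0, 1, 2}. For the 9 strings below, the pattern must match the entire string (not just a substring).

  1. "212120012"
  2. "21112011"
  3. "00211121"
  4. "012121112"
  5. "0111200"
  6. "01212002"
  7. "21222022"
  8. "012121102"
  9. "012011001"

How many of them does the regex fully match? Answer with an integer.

7

1 → match
2 → match
3 → no match
4 → match
5 → no match
6 → match
7 → match
8 → match
9 → match
Total matched: 7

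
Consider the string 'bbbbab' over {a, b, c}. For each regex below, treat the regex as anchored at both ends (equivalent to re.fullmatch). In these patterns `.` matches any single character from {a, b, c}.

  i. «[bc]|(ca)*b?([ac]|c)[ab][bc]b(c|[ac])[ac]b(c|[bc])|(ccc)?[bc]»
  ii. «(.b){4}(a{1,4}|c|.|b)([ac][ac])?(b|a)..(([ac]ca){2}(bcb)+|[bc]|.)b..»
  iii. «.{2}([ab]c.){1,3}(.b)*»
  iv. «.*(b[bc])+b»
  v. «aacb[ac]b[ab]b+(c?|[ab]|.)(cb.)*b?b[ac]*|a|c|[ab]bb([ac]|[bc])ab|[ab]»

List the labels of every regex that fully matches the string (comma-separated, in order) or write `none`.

i → no match
ii → no match
iii → no match
iv → no match
v → match

v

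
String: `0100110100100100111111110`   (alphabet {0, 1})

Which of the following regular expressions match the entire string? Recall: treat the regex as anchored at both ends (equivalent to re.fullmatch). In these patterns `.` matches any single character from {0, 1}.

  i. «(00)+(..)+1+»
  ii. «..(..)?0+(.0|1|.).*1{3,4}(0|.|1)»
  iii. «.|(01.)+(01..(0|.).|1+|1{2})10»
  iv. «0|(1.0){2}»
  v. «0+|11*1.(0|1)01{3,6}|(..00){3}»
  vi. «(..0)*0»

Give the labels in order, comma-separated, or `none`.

i → no match — must start with `00`
ii → match
iii → match
iv → no match
v → no match
vi → no match

ii, iii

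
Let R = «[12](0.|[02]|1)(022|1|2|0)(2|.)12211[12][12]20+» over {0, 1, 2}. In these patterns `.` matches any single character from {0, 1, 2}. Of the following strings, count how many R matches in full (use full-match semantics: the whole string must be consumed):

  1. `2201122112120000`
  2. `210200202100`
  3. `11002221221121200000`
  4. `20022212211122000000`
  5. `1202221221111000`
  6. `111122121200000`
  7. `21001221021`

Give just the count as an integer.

1 → match
2 → no match
3 → no match
4 → match
5 → no match
6 → no match
7 → no match — must end with `0`
Total matched: 2

2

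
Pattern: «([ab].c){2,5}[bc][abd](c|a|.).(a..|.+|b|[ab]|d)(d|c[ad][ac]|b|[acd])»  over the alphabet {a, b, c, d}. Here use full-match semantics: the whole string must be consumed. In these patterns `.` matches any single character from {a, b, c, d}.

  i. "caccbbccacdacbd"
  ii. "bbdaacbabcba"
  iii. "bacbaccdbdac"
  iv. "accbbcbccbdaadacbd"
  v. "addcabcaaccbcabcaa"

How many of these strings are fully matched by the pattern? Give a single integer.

i → no match
ii. "bbdaacbabcba" → no match
iii. "bacbaccdbdac" → match
iv → match
v → no match
Total matched: 2

2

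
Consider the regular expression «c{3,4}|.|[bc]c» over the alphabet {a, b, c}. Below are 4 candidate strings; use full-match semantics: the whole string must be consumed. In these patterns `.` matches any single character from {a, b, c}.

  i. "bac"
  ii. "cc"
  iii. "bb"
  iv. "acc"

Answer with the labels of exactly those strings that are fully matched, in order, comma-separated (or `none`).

ii

i → no match
ii → match
iii → no match
iv → no match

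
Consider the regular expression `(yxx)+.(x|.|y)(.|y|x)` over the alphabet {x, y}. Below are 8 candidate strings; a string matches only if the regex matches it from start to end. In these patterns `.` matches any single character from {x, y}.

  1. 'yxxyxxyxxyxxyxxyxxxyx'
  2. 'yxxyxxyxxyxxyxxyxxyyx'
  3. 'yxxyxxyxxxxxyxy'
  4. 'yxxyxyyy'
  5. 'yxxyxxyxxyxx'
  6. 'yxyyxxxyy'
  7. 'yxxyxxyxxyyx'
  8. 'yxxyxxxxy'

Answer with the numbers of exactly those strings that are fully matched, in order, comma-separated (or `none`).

1, 2, 5, 7, 8

1 → match
2 → match
3 → no match
4. 'yxxyxyyy' → no match
5. 'yxxyxxyxxyxx' → match
6. 'yxyyxxxyy' → no match — must start with 'yxx'
7. 'yxxyxxyxxyyx' → match
8. 'yxxyxxxxy' → match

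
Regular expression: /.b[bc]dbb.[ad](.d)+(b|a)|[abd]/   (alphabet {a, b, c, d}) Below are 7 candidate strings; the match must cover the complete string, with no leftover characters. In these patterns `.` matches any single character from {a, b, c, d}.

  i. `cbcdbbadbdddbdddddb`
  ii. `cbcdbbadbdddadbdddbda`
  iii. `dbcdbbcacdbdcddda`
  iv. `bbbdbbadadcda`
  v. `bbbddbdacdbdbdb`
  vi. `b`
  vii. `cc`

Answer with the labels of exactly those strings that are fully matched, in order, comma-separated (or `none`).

i → match
ii → match
iii → match
iv → match
v → no match
vi. `b` → match
vii. `cc` → no match

i, ii, iii, iv, vi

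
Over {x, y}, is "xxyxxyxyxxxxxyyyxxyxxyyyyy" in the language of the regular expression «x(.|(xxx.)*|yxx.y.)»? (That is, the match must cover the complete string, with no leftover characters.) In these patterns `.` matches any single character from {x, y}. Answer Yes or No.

No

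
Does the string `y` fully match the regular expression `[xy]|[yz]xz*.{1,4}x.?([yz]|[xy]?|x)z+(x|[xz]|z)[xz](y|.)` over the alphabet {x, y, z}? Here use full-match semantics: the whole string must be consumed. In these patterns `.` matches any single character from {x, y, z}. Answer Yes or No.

Yes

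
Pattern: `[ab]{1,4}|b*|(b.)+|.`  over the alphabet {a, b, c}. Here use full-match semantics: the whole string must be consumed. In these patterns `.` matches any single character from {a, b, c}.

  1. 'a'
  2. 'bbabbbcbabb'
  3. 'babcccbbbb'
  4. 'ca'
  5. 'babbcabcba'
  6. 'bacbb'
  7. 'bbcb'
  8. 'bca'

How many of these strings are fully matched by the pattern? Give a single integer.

1

1 → match
2 → no match
3 → no match
4 → no match
5 → no match
6 → no match
7 → no match
8 → no match
Total matched: 1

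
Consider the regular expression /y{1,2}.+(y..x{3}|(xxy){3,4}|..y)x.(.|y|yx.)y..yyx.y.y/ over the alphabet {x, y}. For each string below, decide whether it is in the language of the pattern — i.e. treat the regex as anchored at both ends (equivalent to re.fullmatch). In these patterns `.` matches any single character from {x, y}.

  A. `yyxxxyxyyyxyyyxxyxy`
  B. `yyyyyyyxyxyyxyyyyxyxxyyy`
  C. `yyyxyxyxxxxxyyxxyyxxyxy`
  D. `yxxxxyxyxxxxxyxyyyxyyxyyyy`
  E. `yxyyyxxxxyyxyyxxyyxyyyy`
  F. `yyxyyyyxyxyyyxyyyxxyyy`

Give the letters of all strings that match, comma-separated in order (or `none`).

A, C, D, E, F

A → match
B → no match
C → match
D → match
E → match
F → match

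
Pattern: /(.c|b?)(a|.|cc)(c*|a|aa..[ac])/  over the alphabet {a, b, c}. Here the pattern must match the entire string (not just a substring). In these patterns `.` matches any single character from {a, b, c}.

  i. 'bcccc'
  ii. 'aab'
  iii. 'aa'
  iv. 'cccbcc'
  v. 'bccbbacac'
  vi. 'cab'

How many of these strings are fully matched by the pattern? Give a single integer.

i → match
ii → no match
iii → match
iv → no match
v → no match
vi → no match
Total matched: 2

2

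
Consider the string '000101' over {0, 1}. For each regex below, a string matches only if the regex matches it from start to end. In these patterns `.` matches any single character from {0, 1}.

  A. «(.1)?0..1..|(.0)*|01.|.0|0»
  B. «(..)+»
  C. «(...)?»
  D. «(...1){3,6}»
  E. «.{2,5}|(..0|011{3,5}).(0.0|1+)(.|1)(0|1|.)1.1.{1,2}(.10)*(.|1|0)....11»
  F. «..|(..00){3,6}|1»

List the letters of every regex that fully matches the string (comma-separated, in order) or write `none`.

A → match
B → match
C → no match
D → no match
E → no match
F → no match

A, B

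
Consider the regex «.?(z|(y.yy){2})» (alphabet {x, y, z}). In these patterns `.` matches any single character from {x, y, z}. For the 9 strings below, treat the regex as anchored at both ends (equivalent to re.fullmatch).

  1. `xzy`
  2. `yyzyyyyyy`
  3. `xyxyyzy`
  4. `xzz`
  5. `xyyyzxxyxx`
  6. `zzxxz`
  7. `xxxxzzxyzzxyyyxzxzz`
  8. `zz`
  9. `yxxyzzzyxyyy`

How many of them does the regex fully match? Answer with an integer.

1 → no match
2 → match
3 → no match
4 → no match
5 → no match
6 → no match
7 → no match
8 → match
9 → no match
Total matched: 2

2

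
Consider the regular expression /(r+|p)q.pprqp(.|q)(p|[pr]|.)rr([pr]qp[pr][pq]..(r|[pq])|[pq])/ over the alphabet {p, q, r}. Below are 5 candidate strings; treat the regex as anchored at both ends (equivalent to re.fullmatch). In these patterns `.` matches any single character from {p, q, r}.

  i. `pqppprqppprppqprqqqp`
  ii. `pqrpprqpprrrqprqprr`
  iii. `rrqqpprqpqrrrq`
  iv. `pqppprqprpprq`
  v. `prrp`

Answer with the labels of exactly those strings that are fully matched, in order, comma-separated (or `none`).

iii

i → no match
ii → no match
iii → match
iv → no match
v → no match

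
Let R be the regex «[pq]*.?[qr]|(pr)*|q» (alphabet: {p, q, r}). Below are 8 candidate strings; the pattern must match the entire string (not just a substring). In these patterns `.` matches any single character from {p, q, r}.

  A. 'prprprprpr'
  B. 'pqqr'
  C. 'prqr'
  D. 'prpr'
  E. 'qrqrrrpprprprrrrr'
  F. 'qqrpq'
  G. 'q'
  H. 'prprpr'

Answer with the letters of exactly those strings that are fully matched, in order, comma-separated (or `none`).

A. 'prprprprpr' → match
B. 'pqqr' → match
C. 'prqr' → no match
D. 'prpr' → match
E → no match
F. 'qqrpq' → no match
G. 'q' → match
H. 'prprpr' → match

A, B, D, G, H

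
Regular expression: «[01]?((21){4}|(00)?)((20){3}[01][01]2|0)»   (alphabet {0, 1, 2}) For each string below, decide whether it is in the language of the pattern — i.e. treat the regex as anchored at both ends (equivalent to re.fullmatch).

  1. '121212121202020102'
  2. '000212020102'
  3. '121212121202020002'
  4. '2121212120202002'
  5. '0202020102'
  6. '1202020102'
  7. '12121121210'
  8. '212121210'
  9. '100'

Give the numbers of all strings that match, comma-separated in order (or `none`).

1 → match
2 → no match
3 → match
4 → no match
5 → match
6 → match
7 → no match
8 → match
9 → no match

1, 3, 5, 6, 8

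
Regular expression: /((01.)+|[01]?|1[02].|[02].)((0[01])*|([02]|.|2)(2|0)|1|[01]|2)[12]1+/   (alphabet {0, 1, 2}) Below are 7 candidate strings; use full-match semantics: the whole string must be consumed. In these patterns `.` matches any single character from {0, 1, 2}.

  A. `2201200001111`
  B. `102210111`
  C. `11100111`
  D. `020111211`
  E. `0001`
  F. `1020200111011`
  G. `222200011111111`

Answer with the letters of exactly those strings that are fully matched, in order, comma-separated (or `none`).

none

A → no match
B → no match
C → no match
D → no match
E → no match
F → no match
G → no match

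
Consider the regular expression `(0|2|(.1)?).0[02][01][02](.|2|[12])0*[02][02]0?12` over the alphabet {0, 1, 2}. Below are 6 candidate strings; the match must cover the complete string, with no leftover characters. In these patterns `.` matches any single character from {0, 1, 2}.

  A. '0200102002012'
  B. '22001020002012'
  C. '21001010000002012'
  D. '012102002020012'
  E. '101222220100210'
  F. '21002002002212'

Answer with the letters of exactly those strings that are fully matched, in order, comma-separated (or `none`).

A, B, C, F

A → match
B → match
C → match
D → no match
E → no match — must end with '12'
F → match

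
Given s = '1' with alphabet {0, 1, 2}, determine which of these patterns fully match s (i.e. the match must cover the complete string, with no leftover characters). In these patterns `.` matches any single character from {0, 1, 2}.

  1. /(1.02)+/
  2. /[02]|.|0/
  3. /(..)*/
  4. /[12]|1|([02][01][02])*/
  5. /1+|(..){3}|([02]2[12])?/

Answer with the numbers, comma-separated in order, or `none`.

1 → no match — must end with '02'
2 → match
3 → no match
4 → match
5 → match

2, 4, 5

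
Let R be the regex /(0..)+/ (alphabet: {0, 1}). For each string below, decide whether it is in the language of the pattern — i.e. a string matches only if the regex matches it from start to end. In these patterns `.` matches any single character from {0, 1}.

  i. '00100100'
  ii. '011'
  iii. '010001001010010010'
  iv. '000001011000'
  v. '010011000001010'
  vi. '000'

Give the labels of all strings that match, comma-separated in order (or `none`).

i → no match
ii → match
iii → match
iv → match
v → match
vi → match

ii, iii, iv, v, vi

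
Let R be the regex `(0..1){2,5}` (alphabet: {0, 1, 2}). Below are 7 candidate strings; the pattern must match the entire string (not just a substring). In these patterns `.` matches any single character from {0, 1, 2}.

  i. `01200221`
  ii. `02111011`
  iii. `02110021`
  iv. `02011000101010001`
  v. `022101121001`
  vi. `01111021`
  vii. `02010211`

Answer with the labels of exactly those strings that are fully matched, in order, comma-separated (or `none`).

iii, vii

i → no match
ii → no match
iii → match
iv → no match
v → no match
vi → no match
vii → match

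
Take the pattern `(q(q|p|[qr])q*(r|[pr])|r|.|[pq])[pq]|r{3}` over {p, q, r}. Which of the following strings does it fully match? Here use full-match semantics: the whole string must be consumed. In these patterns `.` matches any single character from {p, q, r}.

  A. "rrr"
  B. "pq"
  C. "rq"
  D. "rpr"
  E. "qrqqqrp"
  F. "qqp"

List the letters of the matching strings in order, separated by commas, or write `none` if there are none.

A → match
B → match
C → match
D → no match
E → match
F → no match

A, B, C, E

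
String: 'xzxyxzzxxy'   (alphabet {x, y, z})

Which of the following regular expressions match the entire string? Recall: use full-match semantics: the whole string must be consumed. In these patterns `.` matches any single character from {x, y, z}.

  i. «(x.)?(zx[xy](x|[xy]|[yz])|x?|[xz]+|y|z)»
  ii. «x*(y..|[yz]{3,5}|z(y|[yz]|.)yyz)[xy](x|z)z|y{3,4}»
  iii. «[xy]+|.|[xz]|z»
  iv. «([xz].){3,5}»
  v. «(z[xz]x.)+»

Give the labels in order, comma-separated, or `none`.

i → no match
ii → no match
iii → no match
iv → match
v → no match — must start with 'z'

iv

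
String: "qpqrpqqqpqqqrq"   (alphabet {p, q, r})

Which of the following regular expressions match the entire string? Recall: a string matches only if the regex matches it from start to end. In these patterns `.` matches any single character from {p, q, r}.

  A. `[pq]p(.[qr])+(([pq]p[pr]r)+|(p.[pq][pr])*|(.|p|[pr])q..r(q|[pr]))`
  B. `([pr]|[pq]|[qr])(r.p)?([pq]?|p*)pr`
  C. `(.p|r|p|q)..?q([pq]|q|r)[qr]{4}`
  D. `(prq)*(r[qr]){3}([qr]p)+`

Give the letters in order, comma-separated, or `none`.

A

A → match
B → no match — must end with "pr"
C → no match
D → no match — must end with "p"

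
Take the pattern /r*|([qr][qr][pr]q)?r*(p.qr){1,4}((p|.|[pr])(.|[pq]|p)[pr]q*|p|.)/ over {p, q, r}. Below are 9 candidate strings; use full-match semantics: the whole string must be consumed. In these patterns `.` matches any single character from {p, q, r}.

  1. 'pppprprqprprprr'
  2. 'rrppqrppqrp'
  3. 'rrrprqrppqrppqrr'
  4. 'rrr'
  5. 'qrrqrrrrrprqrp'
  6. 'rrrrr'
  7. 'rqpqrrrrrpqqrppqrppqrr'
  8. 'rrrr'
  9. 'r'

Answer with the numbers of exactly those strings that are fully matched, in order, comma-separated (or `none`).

1 → no match
2 → match
3 → match
4 → match
5 → match
6 → match
7 → match
8 → match
9 → match

2, 3, 4, 5, 6, 7, 8, 9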